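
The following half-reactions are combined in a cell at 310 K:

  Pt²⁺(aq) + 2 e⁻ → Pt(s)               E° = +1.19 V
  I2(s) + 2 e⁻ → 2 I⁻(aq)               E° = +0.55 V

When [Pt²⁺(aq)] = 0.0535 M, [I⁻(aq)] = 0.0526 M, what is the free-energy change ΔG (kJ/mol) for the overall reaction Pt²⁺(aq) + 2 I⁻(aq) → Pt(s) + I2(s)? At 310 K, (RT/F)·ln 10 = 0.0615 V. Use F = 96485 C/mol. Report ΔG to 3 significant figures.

−101 kJ/mol

With Pt²⁺/Pt reduced at the cathode, E°cell = +1.19 − (+0.55) = +0.64 V and n = 2.
Here Q = 1 / ([Pt²⁺(aq)]·[I⁻(aq)]^2) = 6.76×10^3 (log Q = 3.830), giving E = +0.64 − (0.0615/2)·(3.830) = +0.5222 V.
Finally ΔG = −nFE = −(2)(96485 C/mol)(+0.5222 V) = −101 kJ/mol.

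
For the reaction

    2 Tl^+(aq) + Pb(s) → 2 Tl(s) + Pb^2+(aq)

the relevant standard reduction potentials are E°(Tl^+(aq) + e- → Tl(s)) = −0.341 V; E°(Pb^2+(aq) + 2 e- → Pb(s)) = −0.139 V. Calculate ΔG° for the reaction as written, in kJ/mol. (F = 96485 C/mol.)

+39.0 kJ/mol

In the reaction as written Tl^+(aq) is reduced, so the Tl⁺/Tl couple is the cathode and Pb²⁺/Pb is the anode.
E°cell = −0.341 − (−0.139) = −0.202 V; balancing electrons gives n = 2.
ΔG° = −nFE°cell = −(2)(96485)(−0.202) J/mol = +39.0 kJ/mol.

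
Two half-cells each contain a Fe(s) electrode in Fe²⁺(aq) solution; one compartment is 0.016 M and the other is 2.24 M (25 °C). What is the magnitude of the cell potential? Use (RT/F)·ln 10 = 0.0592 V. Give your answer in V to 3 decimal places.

0.064 V

For a concentration cell E°cell = 0, since both electrodes use the same couple.
The compartment with the higher Fe²⁺(aq) concentration (2.24 M) acts as the cathode; ions are reduced there and produced at the dilute (0.016 M) anode.
With n = 2, Ecell = −(0.0592/2)·log([dilute]/[conc]) = −(0.0592/2)·log(0.016/2.24) = +0.064 V.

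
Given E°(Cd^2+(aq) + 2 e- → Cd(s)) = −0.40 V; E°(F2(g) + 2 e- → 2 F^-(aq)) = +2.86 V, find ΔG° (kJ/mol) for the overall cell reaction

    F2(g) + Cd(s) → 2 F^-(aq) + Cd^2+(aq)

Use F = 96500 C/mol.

In the reaction as written F2(g) is reduced, so the F₂/F⁻ couple is the cathode and Cd²⁺/Cd is the anode.
E°cell = +2.86 − (−0.40) = +3.26 V; balancing electrons gives n = 2.
ΔG° = −nFE°cell = −(2)(96500)(+3.26) J/mol = −629 kJ/mol.

−629 kJ/mol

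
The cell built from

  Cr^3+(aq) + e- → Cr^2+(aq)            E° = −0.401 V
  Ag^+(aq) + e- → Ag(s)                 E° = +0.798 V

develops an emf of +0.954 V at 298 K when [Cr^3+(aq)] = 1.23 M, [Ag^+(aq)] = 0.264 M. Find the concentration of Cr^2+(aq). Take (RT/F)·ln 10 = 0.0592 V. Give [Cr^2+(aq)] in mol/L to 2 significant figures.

0.00034 M

With Ag⁺/Ag at the cathode and Cr³⁺/Cr²⁺ at the anode, E°cell = +0.798 − (−0.401) = +1.199 V (n = 1).
From the Nernst equation, log Q = n(E° − E)/0.0592 = 1·(+1.199 − (+0.954))/0.0592 = 4.139.
Balancing electrons gives Ag^+(aq) + Cr^2+(aq) → Ag(s) + Cr^3+(aq); thus Q = [Cr^3+(aq)] / ([Ag^+(aq)]·[Cr^2+(aq)]).
Substituting the known concentrations and solving, log [Cr^2+(aq)] = −3.471 and [Cr^2+(aq)] = 0.00034 M.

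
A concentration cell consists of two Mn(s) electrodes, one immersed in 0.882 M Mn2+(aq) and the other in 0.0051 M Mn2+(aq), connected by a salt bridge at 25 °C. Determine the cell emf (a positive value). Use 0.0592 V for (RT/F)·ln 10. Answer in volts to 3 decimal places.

For a concentration cell E°cell = 0, since both electrodes use the same couple.
The compartment with the higher Mn2+(aq) concentration (0.882 M) acts as the cathode; ions are reduced there and produced at the dilute (0.0051 M) anode.
With n = 2, Ecell = −(0.0592/2)·log([dilute]/[conc]) = −(0.0592/2)·log(0.0051/0.882) = +0.066 V.

0.066 V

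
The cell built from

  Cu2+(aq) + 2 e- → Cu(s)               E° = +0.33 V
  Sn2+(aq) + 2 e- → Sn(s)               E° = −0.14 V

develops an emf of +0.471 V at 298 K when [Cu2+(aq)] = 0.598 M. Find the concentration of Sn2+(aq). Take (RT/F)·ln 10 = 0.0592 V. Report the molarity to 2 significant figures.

0.55 M

Cu²⁺/Cu is the cathode (higher E°); E°cell = +0.33 − (−0.14) = +0.47 V with n = 2.
From the Nernst equation, log Q = n(E° − E)/0.0592 = 2·(+0.47 − (+0.471))/0.0592 = −0.034.
The balanced reaction is Cu2+(aq) + Sn(s) → Cu(s) + Sn2+(aq), so Q = [Sn2+(aq)] / [Cu2+(aq)].
Isolating [Sn2+(aq)] in Q = 10^{−0.034} yields log [Sn2+(aq)] = −0.257, i.e. 0.55 M.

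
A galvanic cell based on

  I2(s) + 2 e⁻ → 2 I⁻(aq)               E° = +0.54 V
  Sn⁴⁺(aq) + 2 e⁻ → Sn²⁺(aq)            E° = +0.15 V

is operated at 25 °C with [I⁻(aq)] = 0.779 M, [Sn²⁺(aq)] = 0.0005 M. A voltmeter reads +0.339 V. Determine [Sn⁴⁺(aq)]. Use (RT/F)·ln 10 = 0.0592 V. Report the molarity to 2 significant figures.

The I₂/I⁻ couple has the larger reduction potential, so it is the cathode: E°cell = +0.54 − (+0.15) = +0.39 V and n = 2.
Rearranging E = E° − (0.0592/n)·log Q gives log Q = 2(+0.39 − (+0.339))/0.0592 = 1.723.
For I2(s) + Sn²⁺(aq) → 2 I⁻(aq) + Sn⁴⁺(aq), the reaction quotient is Q = ([I⁻(aq)]^2·[Sn⁴⁺(aq)]) / [Sn²⁺(aq)].
Substituting the known concentrations and solving, log [Sn⁴⁺(aq)] = −1.361 and [Sn⁴⁺(aq)] = 0.044 M.

0.044 M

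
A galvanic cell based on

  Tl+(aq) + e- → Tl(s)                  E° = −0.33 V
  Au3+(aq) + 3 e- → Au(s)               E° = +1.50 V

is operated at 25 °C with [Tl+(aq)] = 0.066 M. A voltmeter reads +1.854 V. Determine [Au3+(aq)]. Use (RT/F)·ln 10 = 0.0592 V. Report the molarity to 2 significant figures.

0.0047 M

With Au³⁺/Au at the cathode and Tl⁺/Tl at the anode, E°cell = +1.50 − (−0.33) = +1.83 V (n = 3).
From the Nernst equation, log Q = n(E° − E)/0.0592 = 3·(+1.83 − (+1.854))/0.0592 = −1.216.
Balancing electrons gives Au3+(aq) + 3 Tl(s) → Au(s) + 3 Tl+(aq); thus Q = [Tl+(aq)]^3 / [Au3+(aq)].
Isolating [Au3+(aq)] in Q = 10^{−1.216} yields log [Au3+(aq)] = −2.325, i.e. 0.0047 M.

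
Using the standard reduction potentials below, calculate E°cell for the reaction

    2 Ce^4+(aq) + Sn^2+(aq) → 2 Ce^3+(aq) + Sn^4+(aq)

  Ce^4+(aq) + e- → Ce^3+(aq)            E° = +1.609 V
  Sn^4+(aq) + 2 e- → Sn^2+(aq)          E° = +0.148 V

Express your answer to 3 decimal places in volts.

Ce^4+(aq) gains electrons, so the Ce⁴⁺/Ce³⁺ couple is the cathode; the Sn⁴⁺/Sn²⁺ couple is the anode.
E°cell = E°(cathode) − E°(anode) = +1.609 − (+0.148) = +1.461 V.

+1.461 V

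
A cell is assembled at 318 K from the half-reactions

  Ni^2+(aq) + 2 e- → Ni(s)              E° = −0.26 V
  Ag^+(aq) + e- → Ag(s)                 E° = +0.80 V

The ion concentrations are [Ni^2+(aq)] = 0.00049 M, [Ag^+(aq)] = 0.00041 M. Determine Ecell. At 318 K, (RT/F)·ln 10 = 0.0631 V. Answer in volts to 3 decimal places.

The Ag⁺/Ag couple has the more positive E°, so it is the cathode; Ni²⁺/Ni is the anode.
The standard potential is +0.80 − (−0.26) = +1.06 V and the balanced reaction transfers n = 2 electrons.
The balanced reaction is 2 Ag^+(aq) + Ni(s) → 2 Ag(s) + Ni^2+(aq), so Q = [Ni^2+(aq)] / [Ag^+(aq)]^2 = 2.91×10^3 and log Q = 3.465.
Applying E = E° − (RT ln10/nF)·log Q gives +1.06 − (0.0631/2)(3.465) = +0.951 V.

+0.951 V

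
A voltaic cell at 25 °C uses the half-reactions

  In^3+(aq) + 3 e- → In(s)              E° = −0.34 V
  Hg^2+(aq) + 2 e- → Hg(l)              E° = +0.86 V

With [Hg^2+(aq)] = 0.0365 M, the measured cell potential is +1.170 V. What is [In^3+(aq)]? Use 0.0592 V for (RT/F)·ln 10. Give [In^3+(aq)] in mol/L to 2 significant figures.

0.23 M

Hg²⁺/Hg is the cathode (higher E°); E°cell = +0.86 − (−0.34) = +1.20 V with n = 6.
From the Nernst equation, log Q = n(E° − E)/0.0592 = 6·(+1.20 − (+1.170))/0.0592 = 3.041.
For 3 Hg^2+(aq) + 2 In(s) → 3 Hg(l) + 2 In^3+(aq), the reaction quotient is Q = [In^3+(aq)]^2 / [Hg^2+(aq)]^3.
Solving for the unknown gives log [In^3+(aq)] = −0.636, so [In^3+(aq)] ≈ 0.23 M.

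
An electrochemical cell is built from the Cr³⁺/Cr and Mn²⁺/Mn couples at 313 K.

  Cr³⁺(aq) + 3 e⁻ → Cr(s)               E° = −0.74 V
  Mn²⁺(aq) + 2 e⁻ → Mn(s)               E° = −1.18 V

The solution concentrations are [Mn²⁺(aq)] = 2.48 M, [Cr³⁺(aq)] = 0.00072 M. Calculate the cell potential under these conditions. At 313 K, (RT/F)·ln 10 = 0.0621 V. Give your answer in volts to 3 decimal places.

+0.363 V

The Cr³⁺/Cr couple has the more positive E°, so it is the cathode; Mn²⁺/Mn is the anode.
The standard potential is −0.74 − (−1.18) = +0.44 V and the balanced reaction transfers n = 6 electrons.
Balancing gives 2 Cr³⁺(aq) + 3 Mn(s) → 2 Cr(s) + 3 Mn²⁺(aq); hence Q = [Mn²⁺(aq)]^3 / [Cr³⁺(aq)]^2 = 2.94×10^7 (log Q = 7.469).
E = E° − (0.0621/n)·log Q = +0.44 − (0.0621/6)(7.469) = +0.363 V.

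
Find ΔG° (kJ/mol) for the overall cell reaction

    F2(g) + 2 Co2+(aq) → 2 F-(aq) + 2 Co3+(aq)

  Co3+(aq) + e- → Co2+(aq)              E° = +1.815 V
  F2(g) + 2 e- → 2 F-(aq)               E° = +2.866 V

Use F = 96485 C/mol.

−203 kJ/mol

In the reaction as written F2(g) is reduced, so the F₂/F⁻ couple is the cathode and Co³⁺/Co²⁺ is the anode.
E°cell = +2.866 − (+1.815) = +1.051 V; balancing electrons gives n = 2.
ΔG° = −nFE°cell = −(2)(96485)(+1.051) J/mol = −203 kJ/mol.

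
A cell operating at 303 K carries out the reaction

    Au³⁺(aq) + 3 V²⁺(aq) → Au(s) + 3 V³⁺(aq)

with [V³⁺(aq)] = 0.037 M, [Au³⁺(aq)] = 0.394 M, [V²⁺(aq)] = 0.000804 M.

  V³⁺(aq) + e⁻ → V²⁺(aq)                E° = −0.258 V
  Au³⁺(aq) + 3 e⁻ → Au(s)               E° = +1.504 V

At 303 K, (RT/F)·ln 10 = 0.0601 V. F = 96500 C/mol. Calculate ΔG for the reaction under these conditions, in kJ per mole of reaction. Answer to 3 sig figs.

E°cell = +1.504 − (−0.258) = +1.762 V; the balanced reaction transfers n = 3 electrons.
Here Q = [V³⁺(aq)]^3 / ([Au³⁺(aq)]·[V²⁺(aq)]^3) = 2.47×10^5 (log Q = 5.393), giving E = +1.762 − (0.0601/3)·(5.393) = +1.6540 V.
Then ΔG = −nFE = −3 × 96500 × +1.6540 J/mol = −479 kJ/mol.

−479 kJ/mol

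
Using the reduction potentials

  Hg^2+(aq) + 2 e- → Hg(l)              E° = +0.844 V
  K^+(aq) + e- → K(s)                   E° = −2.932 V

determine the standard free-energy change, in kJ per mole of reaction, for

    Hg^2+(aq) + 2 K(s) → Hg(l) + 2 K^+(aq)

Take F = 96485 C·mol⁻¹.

−729 kJ/mol

In the reaction as written Hg^2+(aq) is reduced, so the Hg²⁺/Hg couple is the cathode and K⁺/K is the anode.
E°cell = +0.844 − (−2.932) = +3.776 V; balancing electrons gives n = 2.
ΔG° = −nFE°cell = −(2)(96485)(+3.776) J/mol = −729 kJ/mol.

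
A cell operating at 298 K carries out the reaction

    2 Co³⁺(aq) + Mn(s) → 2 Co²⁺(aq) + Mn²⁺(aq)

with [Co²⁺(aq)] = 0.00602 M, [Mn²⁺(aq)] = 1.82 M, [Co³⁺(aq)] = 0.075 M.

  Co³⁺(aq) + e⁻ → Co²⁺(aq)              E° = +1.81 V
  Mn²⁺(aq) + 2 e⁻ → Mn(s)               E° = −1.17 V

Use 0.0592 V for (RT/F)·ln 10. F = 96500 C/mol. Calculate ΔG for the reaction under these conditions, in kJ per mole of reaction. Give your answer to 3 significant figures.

−586 kJ/mol

E°cell = +1.81 − (−1.17) = +2.98 V; the balanced reaction transfers n = 2 electrons.
Here Q = ([Co²⁺(aq)]^2·[Mn²⁺(aq)]) / [Co³⁺(aq)]^2 = 0.0117 (log Q = −1.931), giving E = +2.98 − (0.0592/2)·(−1.931) = +3.0372 V.
Then ΔG = −nFE = −2 × 96500 × +3.0372 J/mol = −586 kJ/mol.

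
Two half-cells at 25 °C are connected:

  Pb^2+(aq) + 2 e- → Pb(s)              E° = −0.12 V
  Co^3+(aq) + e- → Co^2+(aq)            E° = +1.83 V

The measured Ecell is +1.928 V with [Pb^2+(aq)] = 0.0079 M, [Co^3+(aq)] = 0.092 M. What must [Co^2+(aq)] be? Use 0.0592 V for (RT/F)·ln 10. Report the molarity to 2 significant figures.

2.4 M

The Co³⁺/Co²⁺ couple has the larger reduction potential, so it is the cathode: E°cell = +1.83 − (−0.12) = +1.95 V and n = 2.
Rearranging E = E° − (0.0592/n)·log Q gives log Q = 2(+1.95 − (+1.928))/0.0592 = 0.743.
Balancing electrons gives 2 Co^3+(aq) + Pb(s) → 2 Co^2+(aq) + Pb^2+(aq); thus Q = ([Co^2+(aq)]^2·[Pb^2+(aq)]) / [Co^3+(aq)]^2.
Isolating [Co^2+(aq)] in Q = 10^{0.743} yields log [Co^2+(aq)] = 0.386, i.e. 2.4 M.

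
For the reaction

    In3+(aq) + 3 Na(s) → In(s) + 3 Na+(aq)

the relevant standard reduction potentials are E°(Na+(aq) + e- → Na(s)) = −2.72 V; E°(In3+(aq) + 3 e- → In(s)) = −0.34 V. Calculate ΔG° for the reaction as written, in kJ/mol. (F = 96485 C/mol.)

In the reaction as written In3+(aq) is reduced, so the In³⁺/In couple is the cathode and Na⁺/Na is the anode.
E°cell = −0.34 − (−2.72) = +2.38 V; balancing electrons gives n = 3.
ΔG° = −nFE°cell = −(3)(96485)(+2.38) J/mol = −689 kJ/mol.

−689 kJ/mol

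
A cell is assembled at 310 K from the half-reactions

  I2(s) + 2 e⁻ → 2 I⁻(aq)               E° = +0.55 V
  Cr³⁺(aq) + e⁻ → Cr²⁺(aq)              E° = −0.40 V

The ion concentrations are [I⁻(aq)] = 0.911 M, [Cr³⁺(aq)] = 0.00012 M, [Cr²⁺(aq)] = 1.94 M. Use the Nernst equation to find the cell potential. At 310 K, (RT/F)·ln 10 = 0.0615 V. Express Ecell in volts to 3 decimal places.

Since E°(I₂/I⁻) > E°(Cr³⁺/Cr²⁺), I₂/I⁻ serves as the cathode.
E°cell = E°cat − E°an = +0.55 − (−0.40) = +0.95 V; n = 2.
For the overall reaction I2(s) + 2 Cr²⁺(aq) → 2 I⁻(aq) + 2 Cr³⁺(aq), Q = ([I⁻(aq)]^2·[Cr³⁺(aq)]^2) / [Cr²⁺(aq)]^2 = 3.18×10^−9, giving log Q = −8.498.
E = E° − (0.0615/n)·log Q = +0.95 − (0.0615/2)(−8.498) = +1.211 V.

+1.211 V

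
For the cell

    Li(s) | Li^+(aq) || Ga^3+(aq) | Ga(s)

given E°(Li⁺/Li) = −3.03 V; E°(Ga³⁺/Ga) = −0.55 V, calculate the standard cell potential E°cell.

By convention the left-hand electrode in cell notation is the anode (oxidation) and the right-hand electrode is the cathode (reduction).
E°cell = E°(right) − E°(left) = −0.55 − (−3.03) = +2.48 V.

+2.48 V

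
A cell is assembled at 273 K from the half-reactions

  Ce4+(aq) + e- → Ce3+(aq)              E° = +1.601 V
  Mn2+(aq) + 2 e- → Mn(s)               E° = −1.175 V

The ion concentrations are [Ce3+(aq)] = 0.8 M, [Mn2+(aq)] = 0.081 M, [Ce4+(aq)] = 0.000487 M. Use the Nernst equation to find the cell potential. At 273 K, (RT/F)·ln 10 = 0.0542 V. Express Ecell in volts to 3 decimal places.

+2.631 V

The Ce⁴⁺/Ce³⁺ couple has the more positive E°, so it is the cathode; Mn²⁺/Mn is the anode.
E°cell = E°cat − E°an = +1.601 − (−1.175) = +2.776 V; n = 2.
Balancing gives 2 Ce4+(aq) + Mn(s) → 2 Ce3+(aq) + Mn2+(aq); hence Q = ([Ce3+(aq)]^2·[Mn2+(aq)]) / [Ce4+(aq)]^2 = 2.19×10^5 (log Q = 5.340).
E = E° − (0.0542/n)·log Q = +2.776 − (0.0542/2)(5.340) = +2.631 V.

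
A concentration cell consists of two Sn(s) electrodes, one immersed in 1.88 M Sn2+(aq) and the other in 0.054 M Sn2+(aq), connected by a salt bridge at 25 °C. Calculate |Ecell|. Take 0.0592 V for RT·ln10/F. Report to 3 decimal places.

For a concentration cell E°cell = 0, since both electrodes use the same couple.
The compartment with the higher Sn2+(aq) concentration (1.88 M) acts as the cathode; ions are reduced there and produced at the dilute (0.054 M) anode.
With n = 2, Ecell = −(0.0592/2)·log([dilute]/[conc]) = −(0.0592/2)·log(0.054/1.88) = +0.046 V.

0.046 V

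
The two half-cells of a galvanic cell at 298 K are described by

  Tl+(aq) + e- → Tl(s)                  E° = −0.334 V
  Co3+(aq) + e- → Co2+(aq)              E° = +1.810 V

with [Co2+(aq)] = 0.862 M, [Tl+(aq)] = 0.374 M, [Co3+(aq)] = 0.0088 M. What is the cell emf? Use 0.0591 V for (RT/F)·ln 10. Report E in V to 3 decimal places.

+2.052 V

The Co³⁺/Co²⁺ couple has the more positive E°, so it is the cathode; Tl⁺/Tl is the anode.
The standard potential is +1.810 − (−0.334) = +2.144 V and the balanced reaction transfers n = 1 electron.
Balancing gives Co3+(aq) + Tl(s) → Co2+(aq) + Tl+(aq); hence Q = ([Co2+(aq)]·[Tl+(aq)]) / [Co3+(aq)] = 36.6 (log Q = 1.564).
By the Nernst equation, E = +2.144 − (0.0591/1)·(1.564) = +2.052 V.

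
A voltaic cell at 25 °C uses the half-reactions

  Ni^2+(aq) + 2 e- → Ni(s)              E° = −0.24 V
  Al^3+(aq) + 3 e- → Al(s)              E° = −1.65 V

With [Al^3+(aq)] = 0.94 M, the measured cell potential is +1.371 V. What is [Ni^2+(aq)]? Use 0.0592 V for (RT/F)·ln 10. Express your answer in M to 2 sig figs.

The Ni²⁺/Ni couple has the larger reduction potential, so it is the cathode: E°cell = −0.24 − (−1.65) = +1.41 V and n = 6.
From the Nernst equation, log Q = n(E° − E)/0.0592 = 6·(+1.41 − (+1.371))/0.0592 = 3.953.
For 3 Ni^2+(aq) + 2 Al(s) → 3 Ni(s) + 2 Al^3+(aq), the reaction quotient is Q = [Al^3+(aq)]^2 / [Ni^2+(aq)]^3.
Isolating [Ni^2+(aq)] in Q = 10^{3.953} yields log [Ni^2+(aq)] = −1.336, i.e. 0.046 M.

0.046 M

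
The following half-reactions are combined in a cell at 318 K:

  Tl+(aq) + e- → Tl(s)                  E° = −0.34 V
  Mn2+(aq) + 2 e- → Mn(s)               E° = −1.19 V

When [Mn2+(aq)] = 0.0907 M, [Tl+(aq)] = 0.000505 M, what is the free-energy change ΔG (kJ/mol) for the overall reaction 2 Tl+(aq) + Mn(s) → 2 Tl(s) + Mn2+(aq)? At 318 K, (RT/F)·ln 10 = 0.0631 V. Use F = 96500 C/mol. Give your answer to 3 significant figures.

−130 kJ/mol

With Tl⁺/Tl reduced at the cathode, E°cell = −0.34 − (−1.19) = +0.85 V and n = 2.
Here Q = [Mn2+(aq)] / [Tl+(aq)]^2 = 3.56×10^5 (log Q = 5.551), giving E = +0.85 − (0.0631/2)·(5.551) = +0.6749 V.
Finally ΔG = −nFE = −(2)(96500 C/mol)(+0.6749 V) = −130 kJ/mol.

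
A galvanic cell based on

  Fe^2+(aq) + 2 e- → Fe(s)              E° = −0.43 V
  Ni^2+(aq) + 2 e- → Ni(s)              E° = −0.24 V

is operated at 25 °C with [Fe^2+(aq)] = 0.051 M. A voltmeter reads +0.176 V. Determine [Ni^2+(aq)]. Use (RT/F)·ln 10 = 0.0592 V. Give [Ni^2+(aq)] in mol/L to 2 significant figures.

Ni²⁺/Ni is the cathode (higher E°); E°cell = −0.24 − (−0.43) = +0.19 V with n = 2.
Rearranging E = E° − (0.0592/n)·log Q gives log Q = 2(+0.19 − (+0.176))/0.0592 = 0.473.
Balancing electrons gives Ni^2+(aq) + Fe(s) → Ni(s) + Fe^2+(aq); thus Q = [Fe^2+(aq)] / [Ni^2+(aq)].
Substituting the known concentrations and solving, log [Ni^2+(aq)] = −1.765 and [Ni^2+(aq)] = 0.017 M.

0.017 M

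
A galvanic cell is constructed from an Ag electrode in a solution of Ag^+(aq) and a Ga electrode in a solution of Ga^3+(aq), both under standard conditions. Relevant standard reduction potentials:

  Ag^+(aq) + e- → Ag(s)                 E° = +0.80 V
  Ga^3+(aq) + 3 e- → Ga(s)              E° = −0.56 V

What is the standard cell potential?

The Ag⁺/Ag couple has the higher E°, so Ag ion is reduced (cathode) and Ga is oxidized (anode).
E°cell = E°(cathode) − E°(anode) = +0.80 − (−0.56) = +1.36 V.

+1.36 V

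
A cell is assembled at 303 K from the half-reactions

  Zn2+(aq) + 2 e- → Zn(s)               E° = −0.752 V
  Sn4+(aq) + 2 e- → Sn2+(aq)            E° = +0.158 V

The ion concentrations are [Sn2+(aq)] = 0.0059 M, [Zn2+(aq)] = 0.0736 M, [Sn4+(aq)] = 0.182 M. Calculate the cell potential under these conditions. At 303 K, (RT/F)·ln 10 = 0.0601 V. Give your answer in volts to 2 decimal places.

Since E°(Sn⁴⁺/Sn²⁺) > E°(Zn²⁺/Zn), Sn⁴⁺/Sn²⁺ serves as the cathode.
E°cell = +0.158 − (−0.752) = +0.910 V, with n = 2 electrons transferred.
The balanced reaction is Sn4+(aq) + Zn(s) → Sn2+(aq) + Zn2+(aq), so Q = ([Sn2+(aq)]·[Zn2+(aq)]) / [Sn4+(aq)] = 0.00239 and log Q = −2.622.
Applying E = E° − (RT ln10/nF)·log Q gives +0.910 − (0.0601/2)(−2.622) = +0.99 V.

+0.99 V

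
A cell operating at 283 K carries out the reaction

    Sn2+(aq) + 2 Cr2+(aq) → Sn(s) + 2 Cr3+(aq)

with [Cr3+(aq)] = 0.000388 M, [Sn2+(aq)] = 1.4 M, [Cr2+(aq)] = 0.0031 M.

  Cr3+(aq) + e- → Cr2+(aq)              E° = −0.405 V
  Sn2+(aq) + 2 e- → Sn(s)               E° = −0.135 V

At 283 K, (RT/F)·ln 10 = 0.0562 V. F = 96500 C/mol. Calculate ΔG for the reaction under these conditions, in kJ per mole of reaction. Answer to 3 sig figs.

The standard cell potential is −0.135 − (−0.405) = +0.270 V, with n = 2 electrons in the balanced equation.
Q = [Cr3+(aq)]^2 / ([Sn2+(aq)]·[Cr2+(aq)]^2) = 0.0112, so log Q = −1.951 and E = +0.270 − (0.0562/2)(−1.951) = +0.3248 V.
ΔG = −nFE = −(2)(96500)(+0.3248) J/mol = −62.7 kJ/mol.

−62.7 kJ/mol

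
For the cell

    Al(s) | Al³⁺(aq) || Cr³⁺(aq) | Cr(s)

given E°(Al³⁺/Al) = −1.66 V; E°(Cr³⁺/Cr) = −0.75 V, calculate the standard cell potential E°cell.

By convention the left-hand electrode in cell notation is the anode (oxidation) and the right-hand electrode is the cathode (reduction).
E°cell = E°(right) − E°(left) = −0.75 − (−1.66) = +0.91 V.

+0.91 V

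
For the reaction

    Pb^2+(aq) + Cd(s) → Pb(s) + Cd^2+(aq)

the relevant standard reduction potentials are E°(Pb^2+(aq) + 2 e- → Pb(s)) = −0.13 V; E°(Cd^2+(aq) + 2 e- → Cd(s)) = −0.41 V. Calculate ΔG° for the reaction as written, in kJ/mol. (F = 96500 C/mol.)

−54.0 kJ/mol

In the reaction as written Pb^2+(aq) is reduced, so the Pb²⁺/Pb couple is the cathode and Cd²⁺/Cd is the anode.
E°cell = −0.13 − (−0.41) = +0.28 V; balancing electrons gives n = 2.
ΔG° = −nFE°cell = −(2)(96500)(+0.28) J/mol = −54.0 kJ/mol.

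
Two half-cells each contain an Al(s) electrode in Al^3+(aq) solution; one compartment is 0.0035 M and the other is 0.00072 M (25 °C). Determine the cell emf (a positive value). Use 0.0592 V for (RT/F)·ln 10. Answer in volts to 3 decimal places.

For a concentration cell E°cell = 0, since both electrodes use the same couple.
The compartment with the higher Al^3+(aq) concentration (0.0035 M) acts as the cathode; ions are reduced there and produced at the dilute (0.00072 M) anode.
With n = 3, Ecell = −(0.0592/3)·log([dilute]/[conc]) = −(0.0592/3)·log(0.00072/0.0035) = +0.014 V.

0.014 V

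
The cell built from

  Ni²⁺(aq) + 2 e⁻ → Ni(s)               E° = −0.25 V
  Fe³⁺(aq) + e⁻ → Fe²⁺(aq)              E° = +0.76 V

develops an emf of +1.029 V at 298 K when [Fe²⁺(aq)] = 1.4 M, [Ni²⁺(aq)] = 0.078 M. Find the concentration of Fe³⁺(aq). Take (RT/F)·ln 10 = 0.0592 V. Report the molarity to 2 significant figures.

0.82 M

With Fe³⁺/Fe²⁺ at the cathode and Ni²⁺/Ni at the anode, E°cell = +0.76 − (−0.25) = +1.01 V (n = 2).
Rearranging E = E° − (0.0592/n)·log Q gives log Q = 2(+1.01 − (+1.029))/0.0592 = −0.642.
Balancing electrons gives 2 Fe³⁺(aq) + Ni(s) → 2 Fe²⁺(aq) + Ni²⁺(aq); thus Q = ([Fe²⁺(aq)]^2·[Ni²⁺(aq)]) / [Fe³⁺(aq)]^2.
Isolating [Fe³⁺(aq)] in Q = 10^{−0.642} yields log [Fe³⁺(aq)] = −0.087, i.e. 0.82 M.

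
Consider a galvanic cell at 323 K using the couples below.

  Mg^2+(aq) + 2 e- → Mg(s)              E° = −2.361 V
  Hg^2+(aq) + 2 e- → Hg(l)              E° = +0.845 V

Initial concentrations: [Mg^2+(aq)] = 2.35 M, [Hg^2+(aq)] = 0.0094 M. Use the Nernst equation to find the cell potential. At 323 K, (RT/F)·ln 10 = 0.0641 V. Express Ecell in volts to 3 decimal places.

Hg²⁺/Hg is reduced (cathode, E° = +0.845 V) and Mg²⁺/Mg is oxidized (anode).
The standard potential is +0.845 − (−2.361) = +3.206 V and the balanced reaction transfers n = 2 electrons.
For the overall reaction Hg^2+(aq) + Mg(s) → Hg(l) + Mg^2+(aq), Q = [Mg^2+(aq)] / [Hg^2+(aq)] = 250, giving log Q = 2.398.
By the Nernst equation, E = +3.206 − (0.0641/2)·(2.398) = +3.129 V.

+3.129 V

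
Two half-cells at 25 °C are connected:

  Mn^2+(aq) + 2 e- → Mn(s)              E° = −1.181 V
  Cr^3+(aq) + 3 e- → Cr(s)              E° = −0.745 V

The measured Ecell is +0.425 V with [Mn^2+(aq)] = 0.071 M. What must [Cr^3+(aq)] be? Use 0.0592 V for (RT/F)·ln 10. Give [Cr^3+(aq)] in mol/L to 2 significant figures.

With Cr³⁺/Cr at the cathode and Mn²⁺/Mn at the anode, E°cell = −0.745 − (−1.181) = +0.436 V (n = 6).
Since E = E° − (0.0592/n)·log Q, log Q = n(E° − E)/0.0592 = 1.115.
For 2 Cr^3+(aq) + 3 Mn(s) → 2 Cr(s) + 3 Mn^2+(aq), the reaction quotient is Q = [Mn^2+(aq)]^3 / [Cr^3+(aq)]^2.
Substituting the known concentrations and solving, log [Cr^3+(aq)] = −2.281 and [Cr^3+(aq)] = 0.0052 M.

0.0052 M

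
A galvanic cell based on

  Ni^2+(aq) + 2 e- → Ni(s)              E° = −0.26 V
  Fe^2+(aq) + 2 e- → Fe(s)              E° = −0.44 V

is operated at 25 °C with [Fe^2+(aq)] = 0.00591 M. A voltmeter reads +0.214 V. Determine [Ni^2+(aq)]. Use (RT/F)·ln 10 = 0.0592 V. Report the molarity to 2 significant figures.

0.083 M

Ni²⁺/Ni is the cathode (higher E°); E°cell = −0.26 − (−0.44) = +0.18 V with n = 2.
From the Nernst equation, log Q = n(E° − E)/0.0592 = 2·(+0.18 − (+0.214))/0.0592 = −1.149.
For Ni^2+(aq) + Fe(s) → Ni(s) + Fe^2+(aq), the reaction quotient is Q = [Fe^2+(aq)] / [Ni^2+(aq)].
Isolating [Ni^2+(aq)] in Q = 10^{−1.149} yields log [Ni^2+(aq)] = −1.079, i.e. 0.083 M.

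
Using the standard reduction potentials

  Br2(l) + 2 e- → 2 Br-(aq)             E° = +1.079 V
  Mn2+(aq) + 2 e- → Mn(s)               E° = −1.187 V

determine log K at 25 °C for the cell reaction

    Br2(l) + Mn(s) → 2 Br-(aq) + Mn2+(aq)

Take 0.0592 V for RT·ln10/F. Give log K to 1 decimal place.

The Br₂/Br⁻ couple is reduced (cathode); E°cell = +1.079 − (−1.187) = +2.266 V with n = 2.
At equilibrium E = 0, so log K = nE°cell / 0.0592 = (2)(+2.266) / 0.0592 = 76.6.

log K = 76.6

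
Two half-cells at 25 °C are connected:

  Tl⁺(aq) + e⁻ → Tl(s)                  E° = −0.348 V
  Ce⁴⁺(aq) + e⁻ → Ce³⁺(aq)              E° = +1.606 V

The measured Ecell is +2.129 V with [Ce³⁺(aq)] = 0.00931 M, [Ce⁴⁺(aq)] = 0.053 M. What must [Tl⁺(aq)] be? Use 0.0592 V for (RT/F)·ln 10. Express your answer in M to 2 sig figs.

With Ce⁴⁺/Ce³⁺ at the cathode and Tl⁺/Tl at the anode, E°cell = +1.606 − (−0.348) = +1.954 V (n = 1).
Since E = E° − (0.0592/n)·log Q, log Q = n(E° − E)/0.0592 = −2.956.
For Ce⁴⁺(aq) + Tl(s) → Ce³⁺(aq) + Tl⁺(aq), the reaction quotient is Q = ([Ce³⁺(aq)]·[Tl⁺(aq)]) / [Ce⁴⁺(aq)].
Isolating [Tl⁺(aq)] in Q = 10^{−2.956} yields log [Tl⁺(aq)] = −2.201, i.e. 0.0063 M.

0.0063 M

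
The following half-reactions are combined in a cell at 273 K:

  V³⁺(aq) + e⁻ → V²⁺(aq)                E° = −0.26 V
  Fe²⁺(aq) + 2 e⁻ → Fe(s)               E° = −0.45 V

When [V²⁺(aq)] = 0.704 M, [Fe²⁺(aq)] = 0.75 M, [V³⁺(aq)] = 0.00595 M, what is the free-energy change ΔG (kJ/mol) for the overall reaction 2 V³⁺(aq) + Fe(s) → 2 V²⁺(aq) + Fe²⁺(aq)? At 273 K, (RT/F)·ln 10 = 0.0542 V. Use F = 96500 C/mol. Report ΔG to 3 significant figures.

E°cell = −0.26 − (−0.45) = +0.19 V; the balanced reaction transfers n = 2 electrons.
Here Q = ([V²⁺(aq)]^2·[Fe²⁺(aq)]) / [V³⁺(aq)]^2 = 1.05×10^4 (log Q = 4.021), giving E = +0.19 − (0.0542/2)·(4.021) = +0.0810 V.
ΔG = −nFE = −(2)(96500)(+0.0810) J/mol = −15.6 kJ/mol.

−15.6 kJ/mol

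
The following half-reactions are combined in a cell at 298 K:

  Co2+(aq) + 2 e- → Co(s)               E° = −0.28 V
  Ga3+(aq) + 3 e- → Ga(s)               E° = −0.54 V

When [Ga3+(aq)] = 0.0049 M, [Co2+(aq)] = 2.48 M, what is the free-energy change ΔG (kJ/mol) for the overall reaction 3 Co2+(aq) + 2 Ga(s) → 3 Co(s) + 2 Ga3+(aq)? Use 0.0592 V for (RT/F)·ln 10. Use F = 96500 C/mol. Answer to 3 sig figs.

The standard cell potential is −0.28 − (−0.54) = +0.26 V, with n = 6 electrons in the balanced equation.
Here Q = [Ga3+(aq)]^2 / [Co2+(aq)]^3 = 1.57×10^−6 (log Q = −5.803), giving E = +0.26 − (0.0592/6)·(−5.803) = +0.3173 V.
Finally ΔG = −nFE = −(6)(96500 C/mol)(+0.3173 V) = −184 kJ/mol.

−184 kJ/mol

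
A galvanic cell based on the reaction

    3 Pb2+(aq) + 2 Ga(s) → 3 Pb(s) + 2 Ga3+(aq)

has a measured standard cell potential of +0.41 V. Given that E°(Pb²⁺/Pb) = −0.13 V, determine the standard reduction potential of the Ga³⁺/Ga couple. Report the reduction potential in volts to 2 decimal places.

In the reaction as written the Pb²⁺/Pb couple is reduced (cathode) and Ga³⁺/Ga is oxidized (anode), so E°cell = E°(Pb²⁺/Pb) − E°(Ga³⁺/Ga).
E°(Ga³⁺/Ga) = E°(cathode) − E°cell = −0.13 − (+0.41) = −0.54 V.

−0.54 V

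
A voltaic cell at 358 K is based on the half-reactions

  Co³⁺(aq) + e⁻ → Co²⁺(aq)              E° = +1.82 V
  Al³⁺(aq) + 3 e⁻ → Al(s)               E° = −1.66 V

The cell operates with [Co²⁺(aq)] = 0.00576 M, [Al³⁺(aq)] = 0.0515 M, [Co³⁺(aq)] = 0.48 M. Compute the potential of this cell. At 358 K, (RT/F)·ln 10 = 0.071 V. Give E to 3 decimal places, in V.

+3.647 V

Since E°(Co³⁺/Co²⁺) > E°(Al³⁺/Al), Co³⁺/Co²⁺ serves as the cathode.
The standard potential is +1.82 − (−1.66) = +3.48 V and the balanced reaction transfers n = 3 electrons.
The balanced reaction is 3 Co³⁺(aq) + Al(s) → 3 Co²⁺(aq) + Al³⁺(aq), so Q = ([Co²⁺(aq)]^3·[Al³⁺(aq)]) / [Co³⁺(aq)]^3 = 8.9×10^−8 and log Q = −7.051.
Applying E = E° − (RT ln10/nF)·log Q gives +3.48 − (0.071/3)(−7.051) = +3.647 V.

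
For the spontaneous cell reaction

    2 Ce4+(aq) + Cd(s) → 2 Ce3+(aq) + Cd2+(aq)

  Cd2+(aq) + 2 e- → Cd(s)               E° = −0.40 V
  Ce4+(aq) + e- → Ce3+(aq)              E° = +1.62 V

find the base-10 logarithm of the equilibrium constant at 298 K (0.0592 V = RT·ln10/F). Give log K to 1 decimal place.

log K = 68.2

The Ce⁴⁺/Ce³⁺ couple is reduced (cathode); E°cell = +1.62 − (−0.40) = +2.02 V with n = 2.
At equilibrium E = 0, so log K = nE°cell / 0.0592 = (2)(+2.02) / 0.0592 = 68.2.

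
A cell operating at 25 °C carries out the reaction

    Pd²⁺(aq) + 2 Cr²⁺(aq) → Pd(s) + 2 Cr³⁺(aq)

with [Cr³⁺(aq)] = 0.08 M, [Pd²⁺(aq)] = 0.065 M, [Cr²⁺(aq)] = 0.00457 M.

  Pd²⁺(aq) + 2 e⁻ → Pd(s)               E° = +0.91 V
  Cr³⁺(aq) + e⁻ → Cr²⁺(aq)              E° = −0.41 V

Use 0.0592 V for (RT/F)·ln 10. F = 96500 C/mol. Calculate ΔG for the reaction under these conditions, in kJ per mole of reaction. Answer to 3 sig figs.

The standard cell potential is +0.91 − (−0.41) = +1.32 V, with n = 2 electrons in the balanced equation.
Q = [Cr³⁺(aq)]^2 / ([Pd²⁺(aq)]·[Cr²⁺(aq)]^2) = 4.71×10^3, so log Q = 3.673 and E = +1.32 − (0.0592/2)(3.673) = +1.2113 V.
ΔG = −nFE = −(2)(96500)(+1.2113) J/mol = −234 kJ/mol.

−234 kJ/mol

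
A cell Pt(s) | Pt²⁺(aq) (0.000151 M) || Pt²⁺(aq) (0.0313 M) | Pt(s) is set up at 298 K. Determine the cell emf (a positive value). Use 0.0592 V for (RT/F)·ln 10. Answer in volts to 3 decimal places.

For a concentration cell E°cell = 0, since both electrodes use the same couple.
The compartment with the higher Pt²⁺(aq) concentration (0.0313 M) acts as the cathode; ions are reduced there and produced at the dilute (0.000151 M) anode.
With n = 2, Ecell = −(0.0592/2)·log([dilute]/[conc]) = −(0.0592/2)·log(0.000151/0.0313) = +0.069 V.

0.069 V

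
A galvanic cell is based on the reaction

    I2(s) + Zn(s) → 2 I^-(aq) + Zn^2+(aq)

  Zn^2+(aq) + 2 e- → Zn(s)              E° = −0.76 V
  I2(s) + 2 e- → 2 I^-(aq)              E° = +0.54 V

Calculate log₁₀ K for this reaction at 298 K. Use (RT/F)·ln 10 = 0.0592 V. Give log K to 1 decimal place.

log K = 43.9

The I₂/I⁻ couple is reduced (cathode); E°cell = +0.54 − (−0.76) = +1.30 V with n = 2.
At equilibrium E = 0, so log K = nE°cell / 0.0592 = (2)(+1.30) / 0.0592 = 43.9.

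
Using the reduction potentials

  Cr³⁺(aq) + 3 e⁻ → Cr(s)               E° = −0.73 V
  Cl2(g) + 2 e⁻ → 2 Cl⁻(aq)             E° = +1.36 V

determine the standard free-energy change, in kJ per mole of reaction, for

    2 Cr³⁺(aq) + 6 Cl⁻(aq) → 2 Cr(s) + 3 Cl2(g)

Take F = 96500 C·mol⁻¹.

In the reaction as written Cr³⁺(aq) is reduced, so the Cr³⁺/Cr couple is the cathode and Cl₂/Cl⁻ is the anode.
E°cell = −0.73 − (+1.36) = −2.09 V; balancing electrons gives n = 6.
ΔG° = −nFE°cell = −(6)(96500)(−2.09) J/mol = +1210 kJ/mol.

+1210 kJ/mol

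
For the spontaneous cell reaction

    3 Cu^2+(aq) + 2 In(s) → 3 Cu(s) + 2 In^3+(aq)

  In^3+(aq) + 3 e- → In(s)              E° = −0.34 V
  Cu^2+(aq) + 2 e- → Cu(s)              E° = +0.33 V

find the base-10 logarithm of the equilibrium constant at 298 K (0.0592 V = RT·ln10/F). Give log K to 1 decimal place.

log K = 67.9

The Cu²⁺/Cu couple is reduced (cathode); E°cell = +0.33 − (−0.34) = +0.67 V with n = 6.
At equilibrium E = 0, so log K = nE°cell / 0.0592 = (6)(+0.67) / 0.0592 = 67.9.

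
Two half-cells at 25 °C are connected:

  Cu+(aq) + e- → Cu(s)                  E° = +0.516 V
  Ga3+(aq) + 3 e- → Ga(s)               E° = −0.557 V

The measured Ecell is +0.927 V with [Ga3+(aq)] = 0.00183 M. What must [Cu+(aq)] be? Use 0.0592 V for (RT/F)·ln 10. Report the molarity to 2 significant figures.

0.00042 M

Cu⁺/Cu is the cathode (higher E°); E°cell = +0.516 − (−0.557) = +1.073 V with n = 3.
Since E = E° − (0.0592/n)·log Q, log Q = n(E° − E)/0.0592 = 7.399.
For 3 Cu+(aq) + Ga(s) → 3 Cu(s) + Ga3+(aq), the reaction quotient is Q = [Ga3+(aq)] / [Cu+(aq)]^3.
Substituting the known concentrations and solving, log [Cu+(aq)] = −3.379 and [Cu+(aq)] = 0.00042 M.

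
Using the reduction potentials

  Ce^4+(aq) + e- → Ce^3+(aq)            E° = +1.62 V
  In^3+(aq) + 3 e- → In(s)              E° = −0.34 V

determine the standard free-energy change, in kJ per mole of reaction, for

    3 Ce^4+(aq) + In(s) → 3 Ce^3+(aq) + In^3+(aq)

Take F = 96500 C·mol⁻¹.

−567 kJ/mol

In the reaction as written Ce^4+(aq) is reduced, so the Ce⁴⁺/Ce³⁺ couple is the cathode and In³⁺/In is the anode.
E°cell = +1.62 − (−0.34) = +1.96 V; balancing electrons gives n = 3.
ΔG° = −nFE°cell = −(3)(96500)(+1.96) J/mol = −567 kJ/mol.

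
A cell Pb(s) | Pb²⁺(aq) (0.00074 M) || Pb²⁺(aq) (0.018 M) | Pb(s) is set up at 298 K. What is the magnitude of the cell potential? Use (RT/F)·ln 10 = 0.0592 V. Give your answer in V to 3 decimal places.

0.041 V

For a concentration cell E°cell = 0, since both electrodes use the same couple.
The compartment with the higher Pb²⁺(aq) concentration (0.018 M) acts as the cathode; ions are reduced there and produced at the dilute (0.00074 M) anode.
With n = 2, Ecell = −(0.0592/2)·log([dilute]/[conc]) = −(0.0592/2)·log(0.00074/0.018) = +0.041 V.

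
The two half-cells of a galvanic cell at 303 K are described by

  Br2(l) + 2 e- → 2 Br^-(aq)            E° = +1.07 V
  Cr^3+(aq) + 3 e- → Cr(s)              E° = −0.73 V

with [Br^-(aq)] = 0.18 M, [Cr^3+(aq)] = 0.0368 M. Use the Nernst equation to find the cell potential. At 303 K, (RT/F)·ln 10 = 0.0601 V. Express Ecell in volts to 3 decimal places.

+1.873 V

The Br₂/Br⁻ couple has the more positive E°, so it is the cathode; Cr³⁺/Cr is the anode.
E°cell = +1.07 − (−0.73) = +1.80 V, with n = 6 electrons transferred.
For the overall reaction 3 Br2(l) + 2 Cr(s) → 6 Br^-(aq) + 2 Cr^3+(aq), Q = [Br^-(aq)]^6·[Cr^3+(aq)]^2 = 4.61×10^−8, giving log Q = −7.337.
E = E° − (0.0601/n)·log Q = +1.80 − (0.0601/6)(−7.337) = +1.873 V.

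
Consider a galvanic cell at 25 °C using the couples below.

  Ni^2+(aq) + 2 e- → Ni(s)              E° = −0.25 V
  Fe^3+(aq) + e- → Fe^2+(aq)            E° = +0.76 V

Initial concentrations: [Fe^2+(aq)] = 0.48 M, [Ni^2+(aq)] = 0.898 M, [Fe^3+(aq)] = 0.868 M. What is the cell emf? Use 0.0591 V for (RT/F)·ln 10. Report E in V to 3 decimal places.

The Fe³⁺/Fe²⁺ couple has the more positive E°, so it is the cathode; Ni²⁺/Ni is the anode.
The standard potential is +0.76 − (−0.25) = +1.01 V and the balanced reaction transfers n = 2 electrons.
Balancing gives 2 Fe^3+(aq) + Ni(s) → 2 Fe^2+(aq) + Ni^2+(aq); hence Q = ([Fe^2+(aq)]^2·[Ni^2+(aq)]) / [Fe^3+(aq)]^2 = 0.275 (log Q = −0.561).
By the Nernst equation, E = +1.01 − (0.0591/2)·(−0.561) = +1.027 V.

+1.027 V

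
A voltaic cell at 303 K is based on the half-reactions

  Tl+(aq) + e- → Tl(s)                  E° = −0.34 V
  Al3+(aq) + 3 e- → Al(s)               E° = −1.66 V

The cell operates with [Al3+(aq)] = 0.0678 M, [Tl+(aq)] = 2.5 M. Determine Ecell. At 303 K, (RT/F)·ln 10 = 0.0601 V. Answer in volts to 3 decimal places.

+1.367 V

Since E°(Tl⁺/Tl) > E°(Al³⁺/Al), Tl⁺/Tl serves as the cathode.
The standard potential is −0.34 − (−1.66) = +1.32 V and the balanced reaction transfers n = 3 electrons.
For the overall reaction 3 Tl+(aq) + Al(s) → 3 Tl(s) + Al3+(aq), Q = [Al3+(aq)] / [Tl+(aq)]^3 = 0.00434, giving log Q = −2.363.
By the Nernst equation, E = +1.32 − (0.0601/3)·(−2.363) = +1.367 V.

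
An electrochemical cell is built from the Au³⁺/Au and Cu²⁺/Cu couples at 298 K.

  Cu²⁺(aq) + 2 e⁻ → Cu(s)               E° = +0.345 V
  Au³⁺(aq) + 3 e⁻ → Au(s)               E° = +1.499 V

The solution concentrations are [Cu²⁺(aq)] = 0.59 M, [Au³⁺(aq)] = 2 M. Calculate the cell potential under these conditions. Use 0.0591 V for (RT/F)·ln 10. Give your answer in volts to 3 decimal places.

+1.167 V

Since E°(Au³⁺/Au) > E°(Cu²⁺/Cu), Au³⁺/Au serves as the cathode.
E°cell = E°cat − E°an = +1.499 − (+0.345) = +1.154 V; n = 6.
Balancing gives 2 Au³⁺(aq) + 3 Cu(s) → 2 Au(s) + 3 Cu²⁺(aq); hence Q = [Cu²⁺(aq)]^3 / [Au³⁺(aq)]^2 = 0.0513 (log Q = −1.290).
Applying E = E° − (RT ln10/nF)·log Q gives +1.154 − (0.0591/6)(−1.290) = +1.167 V.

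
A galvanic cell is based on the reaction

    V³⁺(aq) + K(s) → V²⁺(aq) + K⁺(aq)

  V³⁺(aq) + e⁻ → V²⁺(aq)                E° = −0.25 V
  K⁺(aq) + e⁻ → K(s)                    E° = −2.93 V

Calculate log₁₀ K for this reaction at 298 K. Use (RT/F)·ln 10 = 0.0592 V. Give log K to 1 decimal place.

log K = 45.3

The V³⁺/V²⁺ couple is reduced (cathode); E°cell = −0.25 − (−2.93) = +2.68 V with n = 1.
At equilibrium E = 0, so log K = nE°cell / 0.0592 = (1)(+2.68) / 0.0592 = 45.3.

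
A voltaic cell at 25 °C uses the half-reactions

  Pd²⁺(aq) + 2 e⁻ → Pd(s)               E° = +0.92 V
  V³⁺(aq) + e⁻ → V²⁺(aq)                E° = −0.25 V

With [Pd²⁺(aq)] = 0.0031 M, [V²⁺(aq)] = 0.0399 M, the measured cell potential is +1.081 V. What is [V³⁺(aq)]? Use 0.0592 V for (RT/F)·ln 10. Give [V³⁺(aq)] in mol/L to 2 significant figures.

With Pd²⁺/Pd at the cathode and V³⁺/V²⁺ at the anode, E°cell = +0.92 − (−0.25) = +1.17 V (n = 2).
Since E = E° − (0.0592/n)·log Q, log Q = n(E° − E)/0.0592 = 3.007.
For Pd²⁺(aq) + 2 V²⁺(aq) → Pd(s) + 2 V³⁺(aq), the reaction quotient is Q = [V³⁺(aq)]^2 / ([Pd²⁺(aq)]·[V²⁺(aq)]^2).
Isolating [V³⁺(aq)] in Q = 10^{3.007} yields log [V³⁺(aq)] = −1.150, i.e. 0.071 M.

0.071 M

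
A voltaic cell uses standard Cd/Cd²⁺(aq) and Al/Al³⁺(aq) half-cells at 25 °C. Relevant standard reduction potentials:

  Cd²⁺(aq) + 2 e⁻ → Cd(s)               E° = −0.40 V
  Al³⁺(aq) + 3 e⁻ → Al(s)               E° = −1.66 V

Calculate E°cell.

+1.26 V

Of the two couples in this cell, the one with the more positive reduction potential is reduced at the cathode: here that is Cd²⁺/Cd (−0.40 V); Al³⁺/Al (−1.66 V) is the anode.
E°cell = E°(cathode) − E°(anode) = −0.40 − (−1.66) = +1.26 V.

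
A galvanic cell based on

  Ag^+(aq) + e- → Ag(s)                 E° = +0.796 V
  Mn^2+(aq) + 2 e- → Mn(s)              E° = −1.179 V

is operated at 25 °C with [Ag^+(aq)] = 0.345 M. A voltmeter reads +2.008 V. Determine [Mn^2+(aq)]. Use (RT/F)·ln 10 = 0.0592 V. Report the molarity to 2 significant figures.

Ag⁺/Ag is the cathode (higher E°); E°cell = +0.796 − (−1.179) = +1.975 V with n = 2.
From the Nernst equation, log Q = n(E° − E)/0.0592 = 2·(+1.975 − (+2.008))/0.0592 = −1.115.
The balanced reaction is 2 Ag^+(aq) + Mn(s) → 2 Ag(s) + Mn^2+(aq), so Q = [Mn^2+(aq)] / [Ag^+(aq)]^2.
Substituting the known concentrations and solving, log [Mn^2+(aq)] = −2.039 and [Mn^2+(aq)] = 0.0091 M.

0.0091 M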